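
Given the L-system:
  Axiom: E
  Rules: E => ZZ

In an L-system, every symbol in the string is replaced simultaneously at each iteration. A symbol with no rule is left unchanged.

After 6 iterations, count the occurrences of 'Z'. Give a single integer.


Step 0: E  (0 'Z')
Step 1: ZZ  (2 'Z')
Step 2: ZZ  (2 'Z')
Step 3: ZZ  (2 'Z')
Step 4: ZZ  (2 'Z')
Step 5: ZZ  (2 'Z')
Step 6: ZZ  (2 'Z')

Answer: 2


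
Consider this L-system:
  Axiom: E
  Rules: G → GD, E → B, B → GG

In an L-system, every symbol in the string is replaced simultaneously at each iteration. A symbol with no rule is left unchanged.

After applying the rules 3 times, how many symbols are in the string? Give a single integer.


Answer: 4

Derivation:
Step 0: length = 1
Step 1: length = 1
Step 2: length = 2
Step 3: length = 4


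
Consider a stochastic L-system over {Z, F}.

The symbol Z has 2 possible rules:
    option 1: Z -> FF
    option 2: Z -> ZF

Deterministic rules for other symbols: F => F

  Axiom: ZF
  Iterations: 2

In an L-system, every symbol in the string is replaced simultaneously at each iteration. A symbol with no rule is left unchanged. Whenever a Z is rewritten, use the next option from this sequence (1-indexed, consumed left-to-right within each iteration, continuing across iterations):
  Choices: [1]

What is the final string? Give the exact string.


Answer: FFF

Derivation:
Step 0: ZF
Step 1: FFF  (used choices [1])
Step 2: FFF  (used choices [])


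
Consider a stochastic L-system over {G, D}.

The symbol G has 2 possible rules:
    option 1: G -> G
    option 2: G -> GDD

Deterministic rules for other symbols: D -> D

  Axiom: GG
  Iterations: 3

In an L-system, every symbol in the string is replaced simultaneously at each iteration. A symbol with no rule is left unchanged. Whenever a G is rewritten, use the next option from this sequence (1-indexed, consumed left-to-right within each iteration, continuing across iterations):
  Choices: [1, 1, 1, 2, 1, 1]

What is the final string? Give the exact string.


Answer: GGDD

Derivation:
Step 0: GG
Step 1: GG  (used choices [1, 1])
Step 2: GGDD  (used choices [1, 2])
Step 3: GGDD  (used choices [1, 1])


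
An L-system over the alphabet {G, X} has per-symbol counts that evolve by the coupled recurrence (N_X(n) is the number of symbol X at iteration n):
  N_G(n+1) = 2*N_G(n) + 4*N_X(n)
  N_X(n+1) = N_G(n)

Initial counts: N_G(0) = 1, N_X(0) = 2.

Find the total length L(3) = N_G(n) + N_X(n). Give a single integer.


Answer: 112

Derivation:
Step 0: N_G=1, N_X=2, L=3
Step 1: N_G=10, N_X=1, L=11
Step 2: N_G=24, N_X=10, L=34
Step 3: N_G=88, N_X=24, L=112


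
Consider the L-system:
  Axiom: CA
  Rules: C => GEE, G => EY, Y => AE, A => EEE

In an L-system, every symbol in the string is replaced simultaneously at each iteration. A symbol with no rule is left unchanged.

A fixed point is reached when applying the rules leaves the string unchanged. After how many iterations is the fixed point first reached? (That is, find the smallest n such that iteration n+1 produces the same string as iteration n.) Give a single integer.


Answer: 4

Derivation:
Step 0: CA
Step 1: GEEEEE
Step 2: EYEEEEE
Step 3: EAEEEEEE
Step 4: EEEEEEEEEE
Step 5: EEEEEEEEEE  (unchanged — fixed point at step 4)


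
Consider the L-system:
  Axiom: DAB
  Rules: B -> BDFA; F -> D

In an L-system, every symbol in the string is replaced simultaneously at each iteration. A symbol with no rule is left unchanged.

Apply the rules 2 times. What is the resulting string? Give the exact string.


Answer: DABDFADDA

Derivation:
Step 0: DAB
Step 1: DABDFA
Step 2: DABDFADDA


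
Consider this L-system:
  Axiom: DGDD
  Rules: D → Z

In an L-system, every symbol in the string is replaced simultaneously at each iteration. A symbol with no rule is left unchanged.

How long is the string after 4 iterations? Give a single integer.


Answer: 4

Derivation:
Step 0: length = 4
Step 1: length = 4
Step 2: length = 4
Step 3: length = 4
Step 4: length = 4


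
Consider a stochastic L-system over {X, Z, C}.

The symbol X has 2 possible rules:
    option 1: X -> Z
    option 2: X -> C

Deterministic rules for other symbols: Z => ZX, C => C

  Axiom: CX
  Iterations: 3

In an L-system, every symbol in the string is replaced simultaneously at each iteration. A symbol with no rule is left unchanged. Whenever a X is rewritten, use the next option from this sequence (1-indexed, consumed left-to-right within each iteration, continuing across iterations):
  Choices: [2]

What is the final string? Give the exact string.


Step 0: CX
Step 1: CC  (used choices [2])
Step 2: CC  (used choices [])
Step 3: CC  (used choices [])

Answer: CC


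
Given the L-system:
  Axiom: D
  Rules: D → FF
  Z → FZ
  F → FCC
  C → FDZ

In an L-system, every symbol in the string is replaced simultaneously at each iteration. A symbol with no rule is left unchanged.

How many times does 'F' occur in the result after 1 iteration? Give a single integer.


Answer: 2

Derivation:
Step 0: D  (0 'F')
Step 1: FF  (2 'F')


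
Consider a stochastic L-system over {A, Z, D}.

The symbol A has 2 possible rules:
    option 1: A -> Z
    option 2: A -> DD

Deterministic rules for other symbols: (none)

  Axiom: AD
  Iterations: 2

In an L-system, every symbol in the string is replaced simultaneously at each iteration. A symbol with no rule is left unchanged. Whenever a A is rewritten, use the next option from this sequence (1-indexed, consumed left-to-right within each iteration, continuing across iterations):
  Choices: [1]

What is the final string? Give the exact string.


Step 0: AD
Step 1: ZD  (used choices [1])
Step 2: ZD  (used choices [])

Answer: ZD


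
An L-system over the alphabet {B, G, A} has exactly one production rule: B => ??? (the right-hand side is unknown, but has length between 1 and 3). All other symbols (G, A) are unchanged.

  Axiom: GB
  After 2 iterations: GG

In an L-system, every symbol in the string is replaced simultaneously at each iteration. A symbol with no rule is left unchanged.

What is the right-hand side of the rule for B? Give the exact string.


Trying B => G:
  Step 0: GB
  Step 1: GG
  Step 2: GG
Matches the given result.

Answer: G


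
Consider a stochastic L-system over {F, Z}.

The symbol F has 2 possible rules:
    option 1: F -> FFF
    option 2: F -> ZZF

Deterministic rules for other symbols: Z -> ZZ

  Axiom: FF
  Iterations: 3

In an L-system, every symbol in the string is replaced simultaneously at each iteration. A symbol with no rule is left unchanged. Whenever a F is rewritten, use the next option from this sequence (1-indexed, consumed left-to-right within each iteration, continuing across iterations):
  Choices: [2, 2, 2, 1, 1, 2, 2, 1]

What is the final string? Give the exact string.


Answer: ZZZZZZZZZZZZFFFZZZZZZZZZZFZZFFFF

Derivation:
Step 0: FF
Step 1: ZZFZZF  (used choices [2, 2])
Step 2: ZZZZZZFZZZZFFF  (used choices [2, 1])
Step 3: ZZZZZZZZZZZZFFFZZZZZZZZZZFZZFFFF  (used choices [1, 2, 2, 1])


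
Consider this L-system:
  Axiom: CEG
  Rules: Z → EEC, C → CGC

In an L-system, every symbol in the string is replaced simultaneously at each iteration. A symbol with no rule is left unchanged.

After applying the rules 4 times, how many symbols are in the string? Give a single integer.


Answer: 33

Derivation:
Step 0: length = 3
Step 1: length = 5
Step 2: length = 9
Step 3: length = 17
Step 4: length = 33


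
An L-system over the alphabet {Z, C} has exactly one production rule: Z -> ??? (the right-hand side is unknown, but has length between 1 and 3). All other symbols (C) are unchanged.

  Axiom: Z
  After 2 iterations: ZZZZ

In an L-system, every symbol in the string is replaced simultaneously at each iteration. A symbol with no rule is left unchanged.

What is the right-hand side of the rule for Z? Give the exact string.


Answer: ZZ

Derivation:
Trying Z -> ZZ:
  Step 0: Z
  Step 1: ZZ
  Step 2: ZZZZ
Matches the given result.


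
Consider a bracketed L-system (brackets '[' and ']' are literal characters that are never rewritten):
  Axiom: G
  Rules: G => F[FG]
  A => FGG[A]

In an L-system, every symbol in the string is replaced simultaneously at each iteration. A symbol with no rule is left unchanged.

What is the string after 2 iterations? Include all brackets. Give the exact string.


Step 0: G
Step 1: F[FG]
Step 2: F[FF[FG]]

Answer: F[FF[FG]]


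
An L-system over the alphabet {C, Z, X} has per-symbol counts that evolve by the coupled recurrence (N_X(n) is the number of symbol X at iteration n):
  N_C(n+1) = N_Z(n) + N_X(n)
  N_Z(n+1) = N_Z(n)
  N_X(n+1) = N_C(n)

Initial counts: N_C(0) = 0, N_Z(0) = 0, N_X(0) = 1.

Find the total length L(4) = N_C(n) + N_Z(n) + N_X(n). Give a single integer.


Step 0: N_C=0, N_Z=0, N_X=1, L=1
Step 1: N_C=1, N_Z=0, N_X=0, L=1
Step 2: N_C=0, N_Z=0, N_X=1, L=1
Step 3: N_C=1, N_Z=0, N_X=0, L=1
Step 4: N_C=0, N_Z=0, N_X=1, L=1

Answer: 1


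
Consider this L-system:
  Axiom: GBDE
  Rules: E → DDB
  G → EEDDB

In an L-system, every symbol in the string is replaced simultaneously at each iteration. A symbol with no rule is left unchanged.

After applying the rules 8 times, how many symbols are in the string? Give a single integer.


Answer: 14

Derivation:
Step 0: length = 4
Step 1: length = 10
Step 2: length = 14
Step 3: length = 14
Step 4: length = 14
Step 5: length = 14
Step 6: length = 14
Step 7: length = 14
Step 8: length = 14


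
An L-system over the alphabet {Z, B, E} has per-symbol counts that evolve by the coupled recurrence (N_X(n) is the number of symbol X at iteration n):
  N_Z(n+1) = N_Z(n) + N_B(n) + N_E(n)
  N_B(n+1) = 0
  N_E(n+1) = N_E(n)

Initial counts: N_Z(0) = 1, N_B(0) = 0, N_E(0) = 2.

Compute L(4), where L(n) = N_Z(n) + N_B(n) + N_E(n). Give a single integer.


Step 0: N_Z=1, N_B=0, N_E=2, L=3
Step 1: N_Z=3, N_B=0, N_E=2, L=5
Step 2: N_Z=5, N_B=0, N_E=2, L=7
Step 3: N_Z=7, N_B=0, N_E=2, L=9
Step 4: N_Z=9, N_B=0, N_E=2, L=11

Answer: 11


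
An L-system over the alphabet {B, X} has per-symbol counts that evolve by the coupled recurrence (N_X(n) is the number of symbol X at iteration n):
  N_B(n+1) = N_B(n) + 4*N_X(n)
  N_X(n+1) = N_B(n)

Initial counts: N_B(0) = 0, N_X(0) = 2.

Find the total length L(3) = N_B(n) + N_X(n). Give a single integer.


Answer: 48

Derivation:
Step 0: N_B=0, N_X=2, L=2
Step 1: N_B=8, N_X=0, L=8
Step 2: N_B=8, N_X=8, L=16
Step 3: N_B=40, N_X=8, L=48


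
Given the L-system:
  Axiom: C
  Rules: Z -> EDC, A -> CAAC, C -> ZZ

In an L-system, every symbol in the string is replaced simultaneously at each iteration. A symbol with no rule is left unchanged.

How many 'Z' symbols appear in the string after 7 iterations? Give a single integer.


Answer: 16

Derivation:
Step 0: C  (0 'Z')
Step 1: ZZ  (2 'Z')
Step 2: EDCEDC  (0 'Z')
Step 3: EDZZEDZZ  (4 'Z')
Step 4: EDEDCEDCEDEDCEDC  (0 'Z')
Step 5: EDEDZZEDZZEDEDZZEDZZ  (8 'Z')
Step 6: EDEDEDCEDCEDEDCEDCEDEDEDCEDCEDEDCEDC  (0 'Z')
Step 7: EDEDEDZZEDZZEDEDZZEDZZEDEDEDZZEDZZEDEDZZEDZZ  (16 'Z')


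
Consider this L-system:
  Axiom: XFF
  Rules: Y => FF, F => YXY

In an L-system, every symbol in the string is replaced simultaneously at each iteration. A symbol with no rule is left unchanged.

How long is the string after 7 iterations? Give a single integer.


Answer: 427

Derivation:
Step 0: length = 3
Step 1: length = 7
Step 2: length = 11
Step 3: length = 27
Step 4: length = 43
Step 5: length = 107
Step 6: length = 171
Step 7: length = 427


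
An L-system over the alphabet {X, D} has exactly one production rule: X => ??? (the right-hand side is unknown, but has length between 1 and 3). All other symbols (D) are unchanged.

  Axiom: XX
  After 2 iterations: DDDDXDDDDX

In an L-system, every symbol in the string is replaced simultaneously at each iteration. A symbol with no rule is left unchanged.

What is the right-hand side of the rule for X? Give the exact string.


Trying X => DDX:
  Step 0: XX
  Step 1: DDXDDX
  Step 2: DDDDXDDDDX
Matches the given result.

Answer: DDX


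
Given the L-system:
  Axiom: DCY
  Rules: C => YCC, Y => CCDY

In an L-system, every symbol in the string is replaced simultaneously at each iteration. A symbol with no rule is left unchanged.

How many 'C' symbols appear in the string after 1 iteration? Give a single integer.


Answer: 4

Derivation:
Step 0: DCY  (1 'C')
Step 1: DYCCCCDY  (4 'C')


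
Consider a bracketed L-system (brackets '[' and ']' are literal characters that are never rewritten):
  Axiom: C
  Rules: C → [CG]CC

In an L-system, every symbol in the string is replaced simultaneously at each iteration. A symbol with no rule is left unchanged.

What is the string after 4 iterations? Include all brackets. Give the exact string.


Step 0: C
Step 1: [CG]CC
Step 2: [[CG]CCG][CG]CC[CG]CC
Step 3: [[[CG]CCG][CG]CC[CG]CCG][[CG]CCG][CG]CC[CG]CC[[CG]CCG][CG]CC[CG]CC
Step 4: [[[[CG]CCG][CG]CC[CG]CCG][[CG]CCG][CG]CC[CG]CC[[CG]CCG][CG]CC[CG]CCG][[[CG]CCG][CG]CC[CG]CCG][[CG]CCG][CG]CC[CG]CC[[CG]CCG][CG]CC[CG]CC[[[CG]CCG][CG]CC[CG]CCG][[CG]CCG][CG]CC[CG]CC[[CG]CCG][CG]CC[CG]CC

Answer: [[[[CG]CCG][CG]CC[CG]CCG][[CG]CCG][CG]CC[CG]CC[[CG]CCG][CG]CC[CG]CCG][[[CG]CCG][CG]CC[CG]CCG][[CG]CCG][CG]CC[CG]CC[[CG]CCG][CG]CC[CG]CC[[[CG]CCG][CG]CC[CG]CCG][[CG]CCG][CG]CC[CG]CC[[CG]CCG][CG]CC[CG]CC


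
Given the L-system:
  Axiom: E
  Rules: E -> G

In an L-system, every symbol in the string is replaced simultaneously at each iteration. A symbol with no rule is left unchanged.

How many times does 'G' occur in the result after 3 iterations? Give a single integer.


Answer: 1

Derivation:
Step 0: E  (0 'G')
Step 1: G  (1 'G')
Step 2: G  (1 'G')
Step 3: G  (1 'G')


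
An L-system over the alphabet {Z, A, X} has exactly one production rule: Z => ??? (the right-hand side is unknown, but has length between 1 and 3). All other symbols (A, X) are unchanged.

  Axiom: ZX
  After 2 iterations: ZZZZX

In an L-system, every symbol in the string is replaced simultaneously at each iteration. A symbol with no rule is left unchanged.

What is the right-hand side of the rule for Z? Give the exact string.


Answer: ZZ

Derivation:
Trying Z => ZZ:
  Step 0: ZX
  Step 1: ZZX
  Step 2: ZZZZX
Matches the given result.


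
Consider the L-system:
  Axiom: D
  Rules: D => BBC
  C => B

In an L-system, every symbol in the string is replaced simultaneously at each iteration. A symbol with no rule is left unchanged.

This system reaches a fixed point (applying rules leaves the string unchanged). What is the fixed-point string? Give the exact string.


Step 0: D
Step 1: BBC
Step 2: BBB
Step 3: BBB  (unchanged — fixed point at step 2)

Answer: BBB


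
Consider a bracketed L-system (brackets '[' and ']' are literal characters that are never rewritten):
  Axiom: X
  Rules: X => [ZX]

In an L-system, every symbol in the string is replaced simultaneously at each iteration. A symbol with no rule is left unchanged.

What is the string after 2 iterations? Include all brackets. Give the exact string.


Answer: [Z[ZX]]

Derivation:
Step 0: X
Step 1: [ZX]
Step 2: [Z[ZX]]


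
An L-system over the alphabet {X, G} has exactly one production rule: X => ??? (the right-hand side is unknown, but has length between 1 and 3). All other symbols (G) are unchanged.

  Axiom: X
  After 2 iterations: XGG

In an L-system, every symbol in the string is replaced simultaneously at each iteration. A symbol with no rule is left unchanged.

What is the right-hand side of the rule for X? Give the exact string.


Answer: XG

Derivation:
Trying X => XG:
  Step 0: X
  Step 1: XG
  Step 2: XGG
Matches the given result.


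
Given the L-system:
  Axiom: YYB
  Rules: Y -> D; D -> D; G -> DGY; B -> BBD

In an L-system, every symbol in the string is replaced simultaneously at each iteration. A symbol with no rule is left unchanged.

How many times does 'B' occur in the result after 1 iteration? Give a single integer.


Step 0: YYB  (1 'B')
Step 1: DDBBD  (2 'B')

Answer: 2


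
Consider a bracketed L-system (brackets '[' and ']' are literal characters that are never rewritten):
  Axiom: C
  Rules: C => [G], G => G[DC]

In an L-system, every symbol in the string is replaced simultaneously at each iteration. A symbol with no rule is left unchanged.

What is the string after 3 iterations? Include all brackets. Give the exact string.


Answer: [G[DC][D[G]]]

Derivation:
Step 0: C
Step 1: [G]
Step 2: [G[DC]]
Step 3: [G[DC][D[G]]]


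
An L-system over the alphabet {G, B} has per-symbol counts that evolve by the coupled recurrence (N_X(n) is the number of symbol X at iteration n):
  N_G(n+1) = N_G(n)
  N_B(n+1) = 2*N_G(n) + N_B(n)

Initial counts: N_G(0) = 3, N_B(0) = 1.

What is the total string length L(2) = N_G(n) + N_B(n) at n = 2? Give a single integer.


Step 0: N_G=3, N_B=1, L=4
Step 1: N_G=3, N_B=7, L=10
Step 2: N_G=3, N_B=13, L=16

Answer: 16


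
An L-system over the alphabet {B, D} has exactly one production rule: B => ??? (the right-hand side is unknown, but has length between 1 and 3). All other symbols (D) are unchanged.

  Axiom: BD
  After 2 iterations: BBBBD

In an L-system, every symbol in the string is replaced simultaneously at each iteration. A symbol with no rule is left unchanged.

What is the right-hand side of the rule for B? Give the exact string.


Answer: BB

Derivation:
Trying B => BB:
  Step 0: BD
  Step 1: BBD
  Step 2: BBBBD
Matches the given result.


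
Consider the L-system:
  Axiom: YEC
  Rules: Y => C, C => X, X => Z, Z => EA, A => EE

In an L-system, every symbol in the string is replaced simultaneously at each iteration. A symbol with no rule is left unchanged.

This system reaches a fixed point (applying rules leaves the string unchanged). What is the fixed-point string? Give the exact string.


Step 0: YEC
Step 1: CEX
Step 2: XEZ
Step 3: ZEEA
Step 4: EAEEEE
Step 5: EEEEEEE
Step 6: EEEEEEE  (unchanged — fixed point at step 5)

Answer: EEEEEEE


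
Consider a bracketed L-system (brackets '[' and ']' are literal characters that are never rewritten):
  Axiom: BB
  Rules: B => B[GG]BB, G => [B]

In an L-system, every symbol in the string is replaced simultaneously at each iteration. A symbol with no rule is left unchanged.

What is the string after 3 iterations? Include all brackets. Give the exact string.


Step 0: BB
Step 1: B[GG]BBB[GG]BB
Step 2: B[GG]BB[[B][B]]B[GG]BBB[GG]BBB[GG]BB[[B][B]]B[GG]BBB[GG]BB
Step 3: B[GG]BB[[B][B]]B[GG]BBB[GG]BB[[B[GG]BB][B[GG]BB]]B[GG]BB[[B][B]]B[GG]BBB[GG]BBB[GG]BB[[B][B]]B[GG]BBB[GG]BBB[GG]BB[[B][B]]B[GG]BBB[GG]BB[[B[GG]BB][B[GG]BB]]B[GG]BB[[B][B]]B[GG]BBB[GG]BBB[GG]BB[[B][B]]B[GG]BBB[GG]BB

Answer: B[GG]BB[[B][B]]B[GG]BBB[GG]BB[[B[GG]BB][B[GG]BB]]B[GG]BB[[B][B]]B[GG]BBB[GG]BBB[GG]BB[[B][B]]B[GG]BBB[GG]BBB[GG]BB[[B][B]]B[GG]BBB[GG]BB[[B[GG]BB][B[GG]BB]]B[GG]BB[[B][B]]B[GG]BBB[GG]BBB[GG]BB[[B][B]]B[GG]BBB[GG]BB


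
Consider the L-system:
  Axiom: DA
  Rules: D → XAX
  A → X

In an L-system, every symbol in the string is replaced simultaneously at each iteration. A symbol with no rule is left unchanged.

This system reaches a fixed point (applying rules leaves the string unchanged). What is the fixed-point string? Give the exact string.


Step 0: DA
Step 1: XAXX
Step 2: XXXX
Step 3: XXXX  (unchanged — fixed point at step 2)

Answer: XXXX


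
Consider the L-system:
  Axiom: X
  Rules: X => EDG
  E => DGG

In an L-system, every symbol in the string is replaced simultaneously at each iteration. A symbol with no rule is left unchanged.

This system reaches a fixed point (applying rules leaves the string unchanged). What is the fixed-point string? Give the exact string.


Step 0: X
Step 1: EDG
Step 2: DGGDG
Step 3: DGGDG  (unchanged — fixed point at step 2)

Answer: DGGDG


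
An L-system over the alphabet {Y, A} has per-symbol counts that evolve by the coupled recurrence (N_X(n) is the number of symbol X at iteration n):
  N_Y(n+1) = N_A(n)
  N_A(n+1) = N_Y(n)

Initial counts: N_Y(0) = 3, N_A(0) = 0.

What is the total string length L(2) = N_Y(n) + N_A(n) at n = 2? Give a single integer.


Answer: 3

Derivation:
Step 0: N_Y=3, N_A=0, L=3
Step 1: N_Y=0, N_A=3, L=3
Step 2: N_Y=3, N_A=0, L=3


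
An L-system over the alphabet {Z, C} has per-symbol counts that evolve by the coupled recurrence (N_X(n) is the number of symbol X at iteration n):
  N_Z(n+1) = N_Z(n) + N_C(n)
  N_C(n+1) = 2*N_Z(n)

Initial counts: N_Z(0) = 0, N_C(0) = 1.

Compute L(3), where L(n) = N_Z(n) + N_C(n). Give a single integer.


Step 0: N_Z=0, N_C=1, L=1
Step 1: N_Z=1, N_C=0, L=1
Step 2: N_Z=1, N_C=2, L=3
Step 3: N_Z=3, N_C=2, L=5

Answer: 5


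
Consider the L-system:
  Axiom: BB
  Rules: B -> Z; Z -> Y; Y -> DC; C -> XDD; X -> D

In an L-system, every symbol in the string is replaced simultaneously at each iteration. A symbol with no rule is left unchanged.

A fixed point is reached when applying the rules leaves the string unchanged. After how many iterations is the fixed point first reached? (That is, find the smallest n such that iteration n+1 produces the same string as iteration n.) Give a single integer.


Step 0: BB
Step 1: ZZ
Step 2: YY
Step 3: DCDC
Step 4: DXDDDXDD
Step 5: DDDDDDDD
Step 6: DDDDDDDD  (unchanged — fixed point at step 5)

Answer: 5


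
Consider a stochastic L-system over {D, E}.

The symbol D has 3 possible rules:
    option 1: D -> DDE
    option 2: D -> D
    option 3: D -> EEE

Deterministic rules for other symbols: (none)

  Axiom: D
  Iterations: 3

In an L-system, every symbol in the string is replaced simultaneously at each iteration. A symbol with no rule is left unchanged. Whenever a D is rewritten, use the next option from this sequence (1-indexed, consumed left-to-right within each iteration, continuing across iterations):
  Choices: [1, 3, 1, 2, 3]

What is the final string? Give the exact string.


Step 0: D
Step 1: DDE  (used choices [1])
Step 2: EEEDDEE  (used choices [3, 1])
Step 3: EEEDEEEEE  (used choices [2, 3])

Answer: EEEDEEEEE


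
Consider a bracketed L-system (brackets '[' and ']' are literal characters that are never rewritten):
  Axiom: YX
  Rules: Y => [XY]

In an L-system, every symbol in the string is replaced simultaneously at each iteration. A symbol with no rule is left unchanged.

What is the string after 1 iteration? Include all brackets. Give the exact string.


Step 0: YX
Step 1: [XY]X

Answer: [XY]X


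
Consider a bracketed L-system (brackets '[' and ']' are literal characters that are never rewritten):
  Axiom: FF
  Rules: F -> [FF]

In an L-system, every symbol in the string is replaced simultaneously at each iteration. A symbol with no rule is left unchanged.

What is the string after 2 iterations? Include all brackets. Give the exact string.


Step 0: FF
Step 1: [FF][FF]
Step 2: [[FF][FF]][[FF][FF]]

Answer: [[FF][FF]][[FF][FF]]


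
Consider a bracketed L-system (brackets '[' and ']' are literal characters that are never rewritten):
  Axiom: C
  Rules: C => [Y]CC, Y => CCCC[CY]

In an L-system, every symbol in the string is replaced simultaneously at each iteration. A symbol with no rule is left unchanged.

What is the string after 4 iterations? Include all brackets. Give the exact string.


Answer: [[CCCC[CY]][Y]CC[Y]CC[CCCC[CY]][Y]CC[Y]CC[CCCC[CY]][Y]CC[Y]CC[CCCC[CY]][Y]CC[Y]CC[[CCCC[CY]][Y]CC[Y]CC[Y]CC[Y]CC[Y]CC[Y]CC[[Y]CCCCCC[CY]]]][[Y]CC[Y]CC[Y]CC[Y]CC[[Y]CCCCCC[CY]]][CCCC[CY]][Y]CC[Y]CC[CCCC[CY]][Y]CC[Y]CC[[Y]CC[Y]CC[Y]CC[Y]CC[[Y]CCCCCC[CY]]][CCCC[CY]][Y]CC[Y]CC[CCCC[CY]][Y]CC[Y]CC

Derivation:
Step 0: C
Step 1: [Y]CC
Step 2: [CCCC[CY]][Y]CC[Y]CC
Step 3: [[Y]CC[Y]CC[Y]CC[Y]CC[[Y]CCCCCC[CY]]][CCCC[CY]][Y]CC[Y]CC[CCCC[CY]][Y]CC[Y]CC
Step 4: [[CCCC[CY]][Y]CC[Y]CC[CCCC[CY]][Y]CC[Y]CC[CCCC[CY]][Y]CC[Y]CC[CCCC[CY]][Y]CC[Y]CC[[CCCC[CY]][Y]CC[Y]CC[Y]CC[Y]CC[Y]CC[Y]CC[[Y]CCCCCC[CY]]]][[Y]CC[Y]CC[Y]CC[Y]CC[[Y]CCCCCC[CY]]][CCCC[CY]][Y]CC[Y]CC[CCCC[CY]][Y]CC[Y]CC[[Y]CC[Y]CC[Y]CC[Y]CC[[Y]CCCCCC[CY]]][CCCC[CY]][Y]CC[Y]CC[CCCC[CY]][Y]CC[Y]CC


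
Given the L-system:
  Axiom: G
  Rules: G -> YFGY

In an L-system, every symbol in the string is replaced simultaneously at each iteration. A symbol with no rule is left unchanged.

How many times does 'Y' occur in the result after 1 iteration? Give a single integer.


Step 0: G  (0 'Y')
Step 1: YFGY  (2 'Y')

Answer: 2


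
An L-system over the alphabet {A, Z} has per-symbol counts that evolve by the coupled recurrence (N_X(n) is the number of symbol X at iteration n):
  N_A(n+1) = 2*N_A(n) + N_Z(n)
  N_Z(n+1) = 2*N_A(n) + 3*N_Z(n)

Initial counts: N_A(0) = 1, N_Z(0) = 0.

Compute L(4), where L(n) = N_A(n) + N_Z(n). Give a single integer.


Step 0: N_A=1, N_Z=0, L=1
Step 1: N_A=2, N_Z=2, L=4
Step 2: N_A=6, N_Z=10, L=16
Step 3: N_A=22, N_Z=42, L=64
Step 4: N_A=86, N_Z=170, L=256

Answer: 256


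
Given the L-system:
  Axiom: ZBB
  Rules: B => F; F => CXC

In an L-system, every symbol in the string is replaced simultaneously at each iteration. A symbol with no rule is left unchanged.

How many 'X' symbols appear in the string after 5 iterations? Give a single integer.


Step 0: ZBB  (0 'X')
Step 1: ZFF  (0 'X')
Step 2: ZCXCCXC  (2 'X')
Step 3: ZCXCCXC  (2 'X')
Step 4: ZCXCCXC  (2 'X')
Step 5: ZCXCCXC  (2 'X')

Answer: 2


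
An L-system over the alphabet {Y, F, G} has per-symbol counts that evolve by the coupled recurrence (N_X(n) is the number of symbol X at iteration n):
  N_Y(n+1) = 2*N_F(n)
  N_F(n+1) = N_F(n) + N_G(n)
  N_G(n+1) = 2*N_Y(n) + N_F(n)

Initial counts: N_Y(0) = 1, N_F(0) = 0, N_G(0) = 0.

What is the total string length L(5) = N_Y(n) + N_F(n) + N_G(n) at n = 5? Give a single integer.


Answer: 34

Derivation:
Step 0: N_Y=1, N_F=0, N_G=0, L=1
Step 1: N_Y=0, N_F=0, N_G=2, L=2
Step 2: N_Y=0, N_F=2, N_G=0, L=2
Step 3: N_Y=4, N_F=2, N_G=2, L=8
Step 4: N_Y=4, N_F=4, N_G=10, L=18
Step 5: N_Y=8, N_F=14, N_G=12, L=34


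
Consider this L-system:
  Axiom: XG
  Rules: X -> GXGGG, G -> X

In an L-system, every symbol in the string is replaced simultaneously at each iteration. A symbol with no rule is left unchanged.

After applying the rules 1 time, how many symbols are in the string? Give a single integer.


Step 0: length = 2
Step 1: length = 6

Answer: 6


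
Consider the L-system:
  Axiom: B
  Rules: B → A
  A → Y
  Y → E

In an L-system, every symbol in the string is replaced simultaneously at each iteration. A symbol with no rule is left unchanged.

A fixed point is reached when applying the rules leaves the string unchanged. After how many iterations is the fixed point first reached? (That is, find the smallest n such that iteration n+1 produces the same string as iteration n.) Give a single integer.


Answer: 3

Derivation:
Step 0: B
Step 1: A
Step 2: Y
Step 3: E
Step 4: E  (unchanged — fixed point at step 3)


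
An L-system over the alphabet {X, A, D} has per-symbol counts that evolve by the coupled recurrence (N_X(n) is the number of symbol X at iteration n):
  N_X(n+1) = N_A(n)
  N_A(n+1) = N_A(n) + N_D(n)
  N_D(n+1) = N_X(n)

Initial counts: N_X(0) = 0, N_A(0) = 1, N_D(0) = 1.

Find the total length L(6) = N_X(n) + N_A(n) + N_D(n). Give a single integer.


Answer: 22

Derivation:
Step 0: N_X=0, N_A=1, N_D=1, L=2
Step 1: N_X=1, N_A=2, N_D=0, L=3
Step 2: N_X=2, N_A=2, N_D=1, L=5
Step 3: N_X=2, N_A=3, N_D=2, L=7
Step 4: N_X=3, N_A=5, N_D=2, L=10
Step 5: N_X=5, N_A=7, N_D=3, L=15
Step 6: N_X=7, N_A=10, N_D=5, L=22


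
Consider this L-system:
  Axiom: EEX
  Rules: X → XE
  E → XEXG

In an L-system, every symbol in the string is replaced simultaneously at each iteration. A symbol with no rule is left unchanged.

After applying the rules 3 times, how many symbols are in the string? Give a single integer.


Step 0: length = 3
Step 1: length = 10
Step 2: length = 24
Step 3: length = 59

Answer: 59


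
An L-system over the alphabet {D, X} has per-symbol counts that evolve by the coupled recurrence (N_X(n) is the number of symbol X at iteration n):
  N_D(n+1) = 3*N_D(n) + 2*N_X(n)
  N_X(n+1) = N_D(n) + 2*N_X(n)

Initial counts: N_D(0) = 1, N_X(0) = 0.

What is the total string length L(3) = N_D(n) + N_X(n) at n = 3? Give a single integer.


Step 0: N_D=1, N_X=0, L=1
Step 1: N_D=3, N_X=1, L=4
Step 2: N_D=11, N_X=5, L=16
Step 3: N_D=43, N_X=21, L=64

Answer: 64


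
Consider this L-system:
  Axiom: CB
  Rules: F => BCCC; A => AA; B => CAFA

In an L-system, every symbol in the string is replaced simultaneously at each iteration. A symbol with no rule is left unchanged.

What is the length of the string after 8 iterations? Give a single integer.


Step 0: length = 2
Step 1: length = 5
Step 2: length = 10
Step 3: length = 17
Step 4: length = 30
Step 5: length = 53
Step 6: length = 98
Step 7: length = 185
Step 8: length = 358

Answer: 358


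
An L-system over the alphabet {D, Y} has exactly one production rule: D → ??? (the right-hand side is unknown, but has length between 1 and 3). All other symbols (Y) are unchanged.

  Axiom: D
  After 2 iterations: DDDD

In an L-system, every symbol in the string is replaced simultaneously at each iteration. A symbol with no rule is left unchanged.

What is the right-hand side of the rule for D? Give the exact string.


Answer: DD

Derivation:
Trying D → DD:
  Step 0: D
  Step 1: DD
  Step 2: DDDD
Matches the given result.


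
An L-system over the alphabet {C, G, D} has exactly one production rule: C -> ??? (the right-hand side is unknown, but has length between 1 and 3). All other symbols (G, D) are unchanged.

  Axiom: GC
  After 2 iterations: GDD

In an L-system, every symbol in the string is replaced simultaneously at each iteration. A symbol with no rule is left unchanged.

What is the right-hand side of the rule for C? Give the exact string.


Answer: DD

Derivation:
Trying C -> DD:
  Step 0: GC
  Step 1: GDD
  Step 2: GDD
Matches the given result.


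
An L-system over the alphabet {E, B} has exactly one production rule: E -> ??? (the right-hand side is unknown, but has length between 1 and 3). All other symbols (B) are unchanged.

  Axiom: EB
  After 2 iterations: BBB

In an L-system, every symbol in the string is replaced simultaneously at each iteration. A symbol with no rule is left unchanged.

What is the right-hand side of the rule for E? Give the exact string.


Trying E -> BB:
  Step 0: EB
  Step 1: BBB
  Step 2: BBB
Matches the given result.

Answer: BB


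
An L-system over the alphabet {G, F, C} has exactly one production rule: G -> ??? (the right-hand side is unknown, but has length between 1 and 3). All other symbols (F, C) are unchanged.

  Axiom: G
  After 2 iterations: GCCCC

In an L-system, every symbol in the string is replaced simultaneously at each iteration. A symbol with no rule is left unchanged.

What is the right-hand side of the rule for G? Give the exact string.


Trying G -> GCC:
  Step 0: G
  Step 1: GCC
  Step 2: GCCCC
Matches the given result.

Answer: GCC


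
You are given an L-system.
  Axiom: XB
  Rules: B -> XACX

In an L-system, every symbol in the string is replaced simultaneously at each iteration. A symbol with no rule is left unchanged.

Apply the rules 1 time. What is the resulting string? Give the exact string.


Step 0: XB
Step 1: XXACX

Answer: XXACX


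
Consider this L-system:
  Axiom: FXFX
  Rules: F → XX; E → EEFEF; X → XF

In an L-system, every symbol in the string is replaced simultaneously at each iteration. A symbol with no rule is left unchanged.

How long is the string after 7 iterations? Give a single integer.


Step 0: length = 4
Step 1: length = 8
Step 2: length = 16
Step 3: length = 32
Step 4: length = 64
Step 5: length = 128
Step 6: length = 256
Step 7: length = 512

Answer: 512


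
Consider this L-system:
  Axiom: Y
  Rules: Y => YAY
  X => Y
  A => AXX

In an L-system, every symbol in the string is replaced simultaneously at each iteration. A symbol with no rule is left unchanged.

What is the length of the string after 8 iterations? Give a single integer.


Answer: 2297

Derivation:
Step 0: length = 1
Step 1: length = 3
Step 2: length = 9
Step 3: length = 23
Step 4: length = 57
Step 5: length = 143
Step 6: length = 361
Step 7: length = 911
Step 8: length = 2297


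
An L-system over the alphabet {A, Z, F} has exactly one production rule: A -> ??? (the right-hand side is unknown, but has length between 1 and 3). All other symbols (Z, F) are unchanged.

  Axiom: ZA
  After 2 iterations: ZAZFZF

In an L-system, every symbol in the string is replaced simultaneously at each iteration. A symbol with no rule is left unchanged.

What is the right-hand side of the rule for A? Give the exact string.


Answer: AZF

Derivation:
Trying A -> AZF:
  Step 0: ZA
  Step 1: ZAZF
  Step 2: ZAZFZF
Matches the given result.


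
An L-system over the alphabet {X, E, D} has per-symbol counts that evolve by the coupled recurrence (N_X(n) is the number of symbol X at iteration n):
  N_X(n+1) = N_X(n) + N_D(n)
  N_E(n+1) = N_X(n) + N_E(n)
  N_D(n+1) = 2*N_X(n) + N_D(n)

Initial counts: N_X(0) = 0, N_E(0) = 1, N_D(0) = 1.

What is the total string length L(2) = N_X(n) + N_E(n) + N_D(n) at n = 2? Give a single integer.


Step 0: N_X=0, N_E=1, N_D=1, L=2
Step 1: N_X=1, N_E=1, N_D=1, L=3
Step 2: N_X=2, N_E=2, N_D=3, L=7

Answer: 7


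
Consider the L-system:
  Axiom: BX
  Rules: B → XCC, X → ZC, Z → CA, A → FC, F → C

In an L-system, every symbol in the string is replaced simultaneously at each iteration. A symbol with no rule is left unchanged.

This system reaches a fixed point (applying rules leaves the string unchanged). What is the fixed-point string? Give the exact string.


Step 0: BX
Step 1: XCCZC
Step 2: ZCCCCAC
Step 3: CACCCCFCC
Step 4: CFCCCCCCCC
Step 5: CCCCCCCCCC
Step 6: CCCCCCCCCC  (unchanged — fixed point at step 5)

Answer: CCCCCCCCCC


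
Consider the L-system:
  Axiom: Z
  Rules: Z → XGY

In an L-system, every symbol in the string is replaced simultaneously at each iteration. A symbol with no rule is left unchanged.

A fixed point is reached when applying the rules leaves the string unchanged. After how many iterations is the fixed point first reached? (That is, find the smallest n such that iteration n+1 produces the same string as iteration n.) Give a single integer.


Step 0: Z
Step 1: XGY
Step 2: XGY  (unchanged — fixed point at step 1)

Answer: 1


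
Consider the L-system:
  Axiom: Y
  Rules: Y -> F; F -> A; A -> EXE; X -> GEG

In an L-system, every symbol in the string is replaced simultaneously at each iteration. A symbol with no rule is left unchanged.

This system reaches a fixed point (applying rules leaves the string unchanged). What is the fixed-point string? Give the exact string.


Answer: EGEGE

Derivation:
Step 0: Y
Step 1: F
Step 2: A
Step 3: EXE
Step 4: EGEGE
Step 5: EGEGE  (unchanged — fixed point at step 4)


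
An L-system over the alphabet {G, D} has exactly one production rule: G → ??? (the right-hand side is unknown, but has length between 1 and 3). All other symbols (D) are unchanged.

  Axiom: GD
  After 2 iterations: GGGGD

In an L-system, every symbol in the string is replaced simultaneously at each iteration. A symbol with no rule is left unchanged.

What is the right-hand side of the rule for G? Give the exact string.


Trying G → GG:
  Step 0: GD
  Step 1: GGD
  Step 2: GGGGD
Matches the given result.

Answer: GG


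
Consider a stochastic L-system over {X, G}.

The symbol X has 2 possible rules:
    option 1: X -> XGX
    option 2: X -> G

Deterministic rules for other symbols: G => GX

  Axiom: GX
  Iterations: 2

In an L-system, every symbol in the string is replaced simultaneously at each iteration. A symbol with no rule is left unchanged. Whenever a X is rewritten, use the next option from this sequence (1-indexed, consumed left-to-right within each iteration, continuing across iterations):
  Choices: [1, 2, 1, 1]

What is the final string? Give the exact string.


Answer: GXGXGXGXXGX

Derivation:
Step 0: GX
Step 1: GXXGX  (used choices [1])
Step 2: GXGXGXGXXGX  (used choices [2, 1, 1])


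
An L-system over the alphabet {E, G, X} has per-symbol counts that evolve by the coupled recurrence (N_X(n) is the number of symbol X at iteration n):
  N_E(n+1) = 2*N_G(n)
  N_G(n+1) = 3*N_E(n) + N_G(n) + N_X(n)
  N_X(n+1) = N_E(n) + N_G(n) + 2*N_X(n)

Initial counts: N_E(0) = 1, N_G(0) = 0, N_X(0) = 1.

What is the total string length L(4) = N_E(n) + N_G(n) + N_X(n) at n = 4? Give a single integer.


Answer: 325

Derivation:
Step 0: N_E=1, N_G=0, N_X=1, L=2
Step 1: N_E=0, N_G=4, N_X=3, L=7
Step 2: N_E=8, N_G=7, N_X=10, L=25
Step 3: N_E=14, N_G=41, N_X=35, L=90
Step 4: N_E=82, N_G=118, N_X=125, L=325


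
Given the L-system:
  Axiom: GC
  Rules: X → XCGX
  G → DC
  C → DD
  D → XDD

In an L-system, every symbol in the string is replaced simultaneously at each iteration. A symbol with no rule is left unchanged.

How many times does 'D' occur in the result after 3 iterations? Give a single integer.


Answer: 16

Derivation:
Step 0: GC  (0 'D')
Step 1: DCDD  (3 'D')
Step 2: XDDDDXDDXDD  (8 'D')
Step 3: XCGXXDDXDDXDDXDDXCGXXDDXDDXCGXXDDXDD  (16 'D')


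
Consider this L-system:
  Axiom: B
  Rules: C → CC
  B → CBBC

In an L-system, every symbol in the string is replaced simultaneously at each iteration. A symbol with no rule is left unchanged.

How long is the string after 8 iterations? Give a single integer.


Step 0: length = 1
Step 1: length = 4
Step 2: length = 12
Step 3: length = 32
Step 4: length = 80
Step 5: length = 192
Step 6: length = 448
Step 7: length = 1024
Step 8: length = 2304

Answer: 2304


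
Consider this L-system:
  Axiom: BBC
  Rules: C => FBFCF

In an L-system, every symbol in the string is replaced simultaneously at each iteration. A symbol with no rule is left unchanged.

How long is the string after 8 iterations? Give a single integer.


Step 0: length = 3
Step 1: length = 7
Step 2: length = 11
Step 3: length = 15
Step 4: length = 19
Step 5: length = 23
Step 6: length = 27
Step 7: length = 31
Step 8: length = 35

Answer: 35


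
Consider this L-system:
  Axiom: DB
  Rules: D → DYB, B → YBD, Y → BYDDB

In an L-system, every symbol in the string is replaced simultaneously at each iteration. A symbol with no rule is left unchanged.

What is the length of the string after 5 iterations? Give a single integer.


Step 0: length = 2
Step 1: length = 6
Step 2: length = 22
Step 3: length = 78
Step 4: length = 278
Step 5: length = 990

Answer: 990


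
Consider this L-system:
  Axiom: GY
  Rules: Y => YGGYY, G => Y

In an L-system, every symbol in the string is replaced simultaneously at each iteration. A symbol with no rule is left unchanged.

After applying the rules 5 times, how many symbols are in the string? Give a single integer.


Answer: 990

Derivation:
Step 0: length = 2
Step 1: length = 6
Step 2: length = 22
Step 3: length = 78
Step 4: length = 278
Step 5: length = 990


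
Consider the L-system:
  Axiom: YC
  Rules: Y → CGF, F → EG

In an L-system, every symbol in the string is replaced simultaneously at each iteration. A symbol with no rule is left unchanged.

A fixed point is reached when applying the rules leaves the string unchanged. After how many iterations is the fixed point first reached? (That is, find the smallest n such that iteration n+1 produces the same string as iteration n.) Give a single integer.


Step 0: YC
Step 1: CGFC
Step 2: CGEGC
Step 3: CGEGC  (unchanged — fixed point at step 2)

Answer: 2


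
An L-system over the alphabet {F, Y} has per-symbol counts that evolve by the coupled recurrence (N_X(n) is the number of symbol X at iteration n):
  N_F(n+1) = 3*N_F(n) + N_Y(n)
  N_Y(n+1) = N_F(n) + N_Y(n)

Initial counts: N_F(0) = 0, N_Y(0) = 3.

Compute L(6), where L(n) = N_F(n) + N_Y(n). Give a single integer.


Answer: 2376

Derivation:
Step 0: N_F=0, N_Y=3, L=3
Step 1: N_F=3, N_Y=3, L=6
Step 2: N_F=12, N_Y=6, L=18
Step 3: N_F=42, N_Y=18, L=60
Step 4: N_F=144, N_Y=60, L=204
Step 5: N_F=492, N_Y=204, L=696
Step 6: N_F=1680, N_Y=696, L=2376


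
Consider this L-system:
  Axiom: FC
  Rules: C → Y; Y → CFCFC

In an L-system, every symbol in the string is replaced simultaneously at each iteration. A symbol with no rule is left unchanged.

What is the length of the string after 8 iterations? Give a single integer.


Answer: 162

Derivation:
Step 0: length = 2
Step 1: length = 2
Step 2: length = 6
Step 3: length = 6
Step 4: length = 18
Step 5: length = 18
Step 6: length = 54
Step 7: length = 54
Step 8: length = 162
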